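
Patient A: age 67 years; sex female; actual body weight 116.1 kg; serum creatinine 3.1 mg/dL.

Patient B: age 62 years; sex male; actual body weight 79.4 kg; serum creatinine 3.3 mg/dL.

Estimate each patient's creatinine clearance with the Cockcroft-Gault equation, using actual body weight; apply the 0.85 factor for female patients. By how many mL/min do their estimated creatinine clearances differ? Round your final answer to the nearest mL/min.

6 mL/min

Patient A: CrCl = (140 − 67) × 116.1 / (72 × 3.1) × 0.85 = 8475.3 / 223.20 × 0.85 ≈ 32.3 mL/min
Patient B: CrCl = (140 − 62) × 79.4 / (72 × 3.3) = 6193.2 / 237.60 ≈ 26.1 mL/min
|32.3 − 26.1| = 6.2 mL/min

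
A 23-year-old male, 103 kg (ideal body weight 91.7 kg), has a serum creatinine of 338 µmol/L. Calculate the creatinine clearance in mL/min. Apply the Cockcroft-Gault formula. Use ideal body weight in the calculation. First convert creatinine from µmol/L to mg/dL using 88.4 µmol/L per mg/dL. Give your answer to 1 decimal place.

SCr = 338 / 88.4 = 3.824 mg/dL
CrCl = (140 − 23) × 91.7 / (72 × 3.824) = 10728.9 / 275.33 ≈ 39.0 mL/min

39.0 mL/min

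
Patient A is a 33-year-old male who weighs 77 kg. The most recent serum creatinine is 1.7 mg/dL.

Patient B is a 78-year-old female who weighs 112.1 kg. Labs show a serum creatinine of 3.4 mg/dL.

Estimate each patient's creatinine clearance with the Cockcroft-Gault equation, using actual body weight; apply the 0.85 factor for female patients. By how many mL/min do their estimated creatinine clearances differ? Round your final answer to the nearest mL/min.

43 mL/min

Patient A: CrCl = (140 − 33) × 77 / (72 × 1.7) = 8239.0 / 122.40 ≈ 67.3 mL/min
Patient B: CrCl = (140 − 78) × 112.1 / (72 × 3.4) × 0.85 = 6950.2 / 244.80 × 0.85 ≈ 24.1 mL/min
|67.3 − 24.1| = 43.2 mL/min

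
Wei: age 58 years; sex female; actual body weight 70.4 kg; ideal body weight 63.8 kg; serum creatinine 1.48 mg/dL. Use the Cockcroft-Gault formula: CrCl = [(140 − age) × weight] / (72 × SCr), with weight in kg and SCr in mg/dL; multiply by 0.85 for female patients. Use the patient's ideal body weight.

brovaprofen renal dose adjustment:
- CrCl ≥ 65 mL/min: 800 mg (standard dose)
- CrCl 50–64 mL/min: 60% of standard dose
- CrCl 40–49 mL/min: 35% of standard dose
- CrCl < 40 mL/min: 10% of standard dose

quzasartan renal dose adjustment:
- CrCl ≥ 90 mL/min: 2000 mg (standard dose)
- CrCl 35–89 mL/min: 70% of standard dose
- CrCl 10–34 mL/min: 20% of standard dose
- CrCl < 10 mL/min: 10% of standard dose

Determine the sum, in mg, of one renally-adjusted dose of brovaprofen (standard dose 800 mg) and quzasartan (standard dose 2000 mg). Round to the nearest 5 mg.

CrCl = (140 − 58) × 63.8 / (72 × 1.48) × 0.85 = 5231.6 / 106.56 × 0.85 ≈ 41.7 mL/min
CrCl ≈ 42 mL/min.
brovaprofen: 40–49 mL/min → 35% of 800 mg = 280 mg.
quzasartan: 35–89 mL/min → 70% of 2000 mg = 1400 mg.
Total = 280 + 1400 = 1680 mg.

1680 mg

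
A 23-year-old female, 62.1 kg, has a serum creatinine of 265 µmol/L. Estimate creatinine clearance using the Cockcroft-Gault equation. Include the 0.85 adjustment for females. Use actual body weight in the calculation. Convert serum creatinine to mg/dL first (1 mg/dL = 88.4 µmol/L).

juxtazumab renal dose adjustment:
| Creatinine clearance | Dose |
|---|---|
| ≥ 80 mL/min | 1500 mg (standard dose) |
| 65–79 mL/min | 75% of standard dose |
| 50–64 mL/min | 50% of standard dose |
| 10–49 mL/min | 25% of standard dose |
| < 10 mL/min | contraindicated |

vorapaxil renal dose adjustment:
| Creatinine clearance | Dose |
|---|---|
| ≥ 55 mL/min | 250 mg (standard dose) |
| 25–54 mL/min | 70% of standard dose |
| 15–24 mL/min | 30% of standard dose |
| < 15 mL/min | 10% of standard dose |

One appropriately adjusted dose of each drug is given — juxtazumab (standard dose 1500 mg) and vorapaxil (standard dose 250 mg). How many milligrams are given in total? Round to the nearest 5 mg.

SCr = 265 / 88.4 = 2.998 mg/dL
CrCl = (140 − 23) × 62.1 / (72 × 2.998) × 0.85 = 7265.7 / 215.86 × 0.85 ≈ 28.6 mL/min
CrCl ≈ 29 mL/min.
juxtazumab: 10–49 mL/min → 25% of 1500 mg = 375 mg.
vorapaxil: 25–54 mL/min → 70% of 250 mg = 175 mg.
Total = 375 + 175 = 550 mg.

550 mg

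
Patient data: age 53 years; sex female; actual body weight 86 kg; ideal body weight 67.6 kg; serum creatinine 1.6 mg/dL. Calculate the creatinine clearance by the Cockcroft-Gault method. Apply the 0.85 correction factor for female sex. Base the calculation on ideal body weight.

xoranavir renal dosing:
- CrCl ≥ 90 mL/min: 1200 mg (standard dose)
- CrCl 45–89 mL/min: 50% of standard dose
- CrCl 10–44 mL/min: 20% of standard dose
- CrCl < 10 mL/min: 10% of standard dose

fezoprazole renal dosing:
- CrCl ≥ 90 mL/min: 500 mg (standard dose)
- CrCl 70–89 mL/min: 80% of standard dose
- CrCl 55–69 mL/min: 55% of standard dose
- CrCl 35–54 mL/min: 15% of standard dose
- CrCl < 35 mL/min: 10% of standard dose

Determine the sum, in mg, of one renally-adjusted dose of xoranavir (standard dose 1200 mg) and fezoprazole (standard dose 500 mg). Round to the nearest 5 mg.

315 mg

CrCl = (140 − 53) × 67.6 / (72 × 1.6) × 0.85 = 5881.2 / 115.20 × 0.85 ≈ 43.4 mL/min
CrCl ≈ 43 mL/min.
xoranavir: 10–44 mL/min → 20% of 1200 mg = 240 mg.
fezoprazole: 35–54 mL/min → 15% of 500 mg = 75 mg.
Total = 240 + 75 = 315 mg.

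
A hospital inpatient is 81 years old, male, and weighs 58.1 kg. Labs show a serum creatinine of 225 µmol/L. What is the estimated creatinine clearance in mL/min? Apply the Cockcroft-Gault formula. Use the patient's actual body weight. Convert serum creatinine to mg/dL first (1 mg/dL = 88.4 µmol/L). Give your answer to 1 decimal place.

18.7 mL/min

SCr = 225 / 88.4 = 2.545 mg/dL
CrCl = (140 − 81) × 58.1 / (72 × 2.545) = 3427.9 / 183.24 ≈ 18.7 mL/min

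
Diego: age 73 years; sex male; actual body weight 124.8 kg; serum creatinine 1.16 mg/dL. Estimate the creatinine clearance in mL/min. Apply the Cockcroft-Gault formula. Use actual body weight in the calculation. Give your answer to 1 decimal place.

CrCl = (140 − 73) × 124.8 / (72 × 1.16) = 8361.6 / 83.52 ≈ 100.1 mL/min

100.1 mL/min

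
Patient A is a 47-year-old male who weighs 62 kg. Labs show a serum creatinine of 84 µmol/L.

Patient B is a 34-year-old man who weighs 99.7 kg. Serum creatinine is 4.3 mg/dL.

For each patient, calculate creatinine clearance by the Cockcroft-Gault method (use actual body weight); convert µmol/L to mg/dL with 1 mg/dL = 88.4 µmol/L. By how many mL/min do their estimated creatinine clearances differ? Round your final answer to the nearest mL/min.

Patient A: SCr = 84 / 88.4 = 0.95 mg/dL
Patient A: CrCl = (140 − 47) × 62 / (72 × 0.95) = 5766.0 / 68.40 ≈ 84.3 mL/min
Patient B: CrCl = (140 − 34) × 99.7 / (72 × 4.3) = 10568.2 / 309.60 ≈ 34.1 mL/min
|84.3 − 34.1| = 50.2 mL/min

50 mL/min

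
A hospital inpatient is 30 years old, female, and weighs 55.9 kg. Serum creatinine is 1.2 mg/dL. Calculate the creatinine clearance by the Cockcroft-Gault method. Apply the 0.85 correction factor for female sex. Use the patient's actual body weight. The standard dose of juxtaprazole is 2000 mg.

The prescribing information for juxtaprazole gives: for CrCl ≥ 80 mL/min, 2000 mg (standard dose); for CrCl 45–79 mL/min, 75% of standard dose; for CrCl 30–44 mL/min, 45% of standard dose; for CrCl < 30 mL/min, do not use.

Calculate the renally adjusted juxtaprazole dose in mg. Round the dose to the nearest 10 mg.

1500 mg

CrCl = (140 − 30) × 55.9 / (72 × 1.2) × 0.85 = 6149.0 / 86.40 × 0.85 ≈ 60.5 mL/min
CrCl ≈ 60 mL/min → bracket 45–79 mL/min.
75% of 2000 mg = 1500 mg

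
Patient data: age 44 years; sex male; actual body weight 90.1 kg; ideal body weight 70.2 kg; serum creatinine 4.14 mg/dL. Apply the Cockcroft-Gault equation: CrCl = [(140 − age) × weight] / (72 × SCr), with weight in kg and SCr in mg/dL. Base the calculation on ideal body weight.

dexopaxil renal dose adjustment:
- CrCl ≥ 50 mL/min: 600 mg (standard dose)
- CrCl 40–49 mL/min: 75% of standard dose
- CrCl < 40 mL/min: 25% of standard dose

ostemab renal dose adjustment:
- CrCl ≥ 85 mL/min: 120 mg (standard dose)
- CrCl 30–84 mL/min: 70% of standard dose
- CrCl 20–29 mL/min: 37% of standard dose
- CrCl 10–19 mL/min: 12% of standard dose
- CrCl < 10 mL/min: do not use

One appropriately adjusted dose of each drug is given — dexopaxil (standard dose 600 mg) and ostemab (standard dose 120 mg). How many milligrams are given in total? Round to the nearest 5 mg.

CrCl = (140 − 44) × 70.2 / (72 × 4.14) = 6739.2 / 298.08 ≈ 22.6 mL/min
CrCl ≈ 23 mL/min.
dexopaxil: < 40 mL/min → 25% of 600 mg = 150 mg.
ostemab: 20–29 mL/min → 37% of 120 mg = 44.4 mg.
Total = 150 + 44.4 = 194.4 mg.

195 mg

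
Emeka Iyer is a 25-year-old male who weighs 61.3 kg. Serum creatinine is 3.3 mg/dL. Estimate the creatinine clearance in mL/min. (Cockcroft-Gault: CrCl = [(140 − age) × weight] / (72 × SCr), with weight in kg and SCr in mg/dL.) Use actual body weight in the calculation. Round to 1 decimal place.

29.7 mL/min

CrCl = (140 − 25) × 61.3 / (72 × 3.3) = 7049.5 / 237.60 ≈ 29.7 mL/min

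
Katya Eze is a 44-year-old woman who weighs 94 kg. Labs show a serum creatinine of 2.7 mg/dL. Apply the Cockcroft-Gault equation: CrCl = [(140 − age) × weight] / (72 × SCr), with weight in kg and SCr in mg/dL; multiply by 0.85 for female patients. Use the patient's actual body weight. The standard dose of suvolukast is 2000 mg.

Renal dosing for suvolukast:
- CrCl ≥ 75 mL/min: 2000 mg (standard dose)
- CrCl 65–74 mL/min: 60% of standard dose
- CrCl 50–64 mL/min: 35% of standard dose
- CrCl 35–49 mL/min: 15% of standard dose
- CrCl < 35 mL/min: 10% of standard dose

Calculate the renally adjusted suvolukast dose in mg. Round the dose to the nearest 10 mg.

CrCl = (140 − 44) × 94 / (72 × 2.7) × 0.85 = 9024.0 / 194.40 × 0.85 ≈ 39.5 mL/min
CrCl ≈ 39 mL/min → bracket 35–49 mL/min.
15% of 2000 mg = 300 mg

300 mg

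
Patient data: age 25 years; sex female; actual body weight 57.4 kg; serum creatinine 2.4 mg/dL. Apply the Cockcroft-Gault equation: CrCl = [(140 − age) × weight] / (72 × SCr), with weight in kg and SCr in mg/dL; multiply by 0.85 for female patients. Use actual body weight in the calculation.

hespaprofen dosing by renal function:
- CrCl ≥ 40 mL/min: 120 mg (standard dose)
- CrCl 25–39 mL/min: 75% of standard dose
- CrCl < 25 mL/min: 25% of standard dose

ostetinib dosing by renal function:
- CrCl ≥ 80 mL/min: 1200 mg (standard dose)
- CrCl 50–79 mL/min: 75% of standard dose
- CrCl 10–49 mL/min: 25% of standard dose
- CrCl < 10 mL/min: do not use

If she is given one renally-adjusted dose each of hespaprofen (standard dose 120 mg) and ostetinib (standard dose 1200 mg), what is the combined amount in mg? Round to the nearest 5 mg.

390 mg

CrCl = (140 − 25) × 57.4 / (72 × 2.4) × 0.85 = 6601.0 / 172.80 × 0.85 ≈ 32.5 mL/min
CrCl ≈ 32 mL/min.
hespaprofen: 25–39 mL/min → 75% of 120 mg = 90 mg.
ostetinib: 10–49 mL/min → 25% of 1200 mg = 300 mg.
Total = 90 + 300 = 390 mg.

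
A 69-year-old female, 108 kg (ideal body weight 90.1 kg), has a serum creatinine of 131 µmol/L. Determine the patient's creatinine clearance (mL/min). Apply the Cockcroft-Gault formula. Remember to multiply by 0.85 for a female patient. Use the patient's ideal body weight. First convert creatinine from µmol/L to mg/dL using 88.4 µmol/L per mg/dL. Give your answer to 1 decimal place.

SCr = 131 / 88.4 = 1.482 mg/dL
CrCl = (140 − 69) × 90.1 / (72 × 1.482) × 0.85 = 6397.1 / 106.70 × 0.85 ≈ 51.0 mL/min

51.0 mL/min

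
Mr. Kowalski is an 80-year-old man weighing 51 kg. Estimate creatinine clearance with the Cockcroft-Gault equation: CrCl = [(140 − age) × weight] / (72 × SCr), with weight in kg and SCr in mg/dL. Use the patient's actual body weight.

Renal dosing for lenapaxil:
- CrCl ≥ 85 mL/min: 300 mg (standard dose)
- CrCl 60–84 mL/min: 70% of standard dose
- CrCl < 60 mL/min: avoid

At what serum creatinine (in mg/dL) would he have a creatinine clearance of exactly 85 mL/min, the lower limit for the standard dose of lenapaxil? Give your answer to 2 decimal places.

0.50 mg/dL

Standard dose requires CrCl ≥ 85 mL/min.
Set (140 − 80) × 51 / (72 × SCr) = 85
SCr = (140 − 80) × 51 / (72 × 85) = 0.500 mg/dL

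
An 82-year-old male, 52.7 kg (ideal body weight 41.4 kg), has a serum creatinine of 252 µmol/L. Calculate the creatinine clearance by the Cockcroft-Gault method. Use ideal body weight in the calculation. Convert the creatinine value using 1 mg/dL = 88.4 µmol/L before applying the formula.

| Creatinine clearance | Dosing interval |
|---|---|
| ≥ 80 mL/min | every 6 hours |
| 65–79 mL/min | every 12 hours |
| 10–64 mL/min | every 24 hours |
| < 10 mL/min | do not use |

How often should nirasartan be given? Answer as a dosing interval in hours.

SCr = 252 / 88.4 = 2.851 mg/dL
CrCl = (140 − 82) × 41.4 / (72 × 2.851) = 2401.2 / 205.27 ≈ 11.7 mL/min
CrCl ≈ 12 mL/min → bracket 10–64 mL/min → every 24 hours.

every 24 hours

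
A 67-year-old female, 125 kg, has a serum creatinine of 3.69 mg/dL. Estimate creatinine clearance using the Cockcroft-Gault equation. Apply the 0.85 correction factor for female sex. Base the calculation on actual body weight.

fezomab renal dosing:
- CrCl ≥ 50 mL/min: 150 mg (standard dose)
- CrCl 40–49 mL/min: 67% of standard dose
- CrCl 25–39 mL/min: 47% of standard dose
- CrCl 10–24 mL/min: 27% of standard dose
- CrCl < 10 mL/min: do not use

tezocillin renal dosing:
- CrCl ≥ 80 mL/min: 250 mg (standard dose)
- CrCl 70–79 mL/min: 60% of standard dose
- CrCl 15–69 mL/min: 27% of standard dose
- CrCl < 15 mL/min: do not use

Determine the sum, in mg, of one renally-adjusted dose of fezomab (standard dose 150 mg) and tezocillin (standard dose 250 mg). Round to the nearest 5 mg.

CrCl = (140 − 67) × 125 / (72 × 3.69) × 0.85 = 9125.0 / 265.68 × 0.85 ≈ 29.2 mL/min
CrCl ≈ 29 mL/min.
fezomab: 25–39 mL/min → 47% of 150 mg = 70.5 mg.
tezocillin: 15–69 mL/min → 27% of 250 mg = 67.5 mg.
Total = 70.5 + 67.5 = 138 mg.

140 mg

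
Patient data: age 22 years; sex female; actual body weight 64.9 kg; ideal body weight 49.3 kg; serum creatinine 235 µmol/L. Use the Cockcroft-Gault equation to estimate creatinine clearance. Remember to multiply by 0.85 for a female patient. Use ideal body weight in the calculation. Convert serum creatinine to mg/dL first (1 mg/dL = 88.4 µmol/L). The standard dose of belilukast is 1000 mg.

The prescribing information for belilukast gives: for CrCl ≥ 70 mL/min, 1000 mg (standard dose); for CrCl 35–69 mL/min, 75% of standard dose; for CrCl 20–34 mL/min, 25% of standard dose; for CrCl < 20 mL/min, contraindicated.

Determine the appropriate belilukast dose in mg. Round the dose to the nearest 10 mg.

SCr = 235 / 88.4 = 2.658 mg/dL
CrCl = (140 − 22) × 49.3 / (72 × 2.658) × 0.85 = 5817.4 / 191.38 × 0.85 ≈ 25.8 mL/min
CrCl ≈ 26 mL/min → bracket 20–34 mL/min.
25% of 1000 mg = 250 mg

250 mg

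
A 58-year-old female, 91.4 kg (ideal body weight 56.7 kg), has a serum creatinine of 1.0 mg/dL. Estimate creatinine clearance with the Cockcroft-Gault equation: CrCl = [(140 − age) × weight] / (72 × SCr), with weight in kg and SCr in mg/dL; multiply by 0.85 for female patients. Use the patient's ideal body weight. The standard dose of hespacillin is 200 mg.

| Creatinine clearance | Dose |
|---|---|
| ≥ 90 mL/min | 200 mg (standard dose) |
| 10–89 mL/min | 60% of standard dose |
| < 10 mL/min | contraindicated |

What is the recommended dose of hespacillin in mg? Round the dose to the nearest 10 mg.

CrCl = (140 − 58) × 56.7 / (72 × 1) × 0.85 = 4649.4 / 72.00 × 0.85 ≈ 54.9 mL/min
CrCl ≈ 55 mL/min → bracket 10–89 mL/min.
60% of 200 mg = 120 mg

120 mg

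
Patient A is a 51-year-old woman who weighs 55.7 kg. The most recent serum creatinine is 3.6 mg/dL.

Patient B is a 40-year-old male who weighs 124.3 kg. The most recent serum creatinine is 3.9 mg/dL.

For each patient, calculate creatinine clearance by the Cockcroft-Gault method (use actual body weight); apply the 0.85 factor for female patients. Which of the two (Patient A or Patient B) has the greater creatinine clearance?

Patient A: CrCl = (140 − 51) × 55.7 / (72 × 3.6) × 0.85 = 4957.3 / 259.20 × 0.85 ≈ 16.3 mL/min
Patient B: CrCl = (140 − 40) × 124.3 / (72 × 3.9) = 12430.0 / 280.80 ≈ 44.3 mL/min
16.3 vs 44.3 mL/min → Patient B is higher.

Patient B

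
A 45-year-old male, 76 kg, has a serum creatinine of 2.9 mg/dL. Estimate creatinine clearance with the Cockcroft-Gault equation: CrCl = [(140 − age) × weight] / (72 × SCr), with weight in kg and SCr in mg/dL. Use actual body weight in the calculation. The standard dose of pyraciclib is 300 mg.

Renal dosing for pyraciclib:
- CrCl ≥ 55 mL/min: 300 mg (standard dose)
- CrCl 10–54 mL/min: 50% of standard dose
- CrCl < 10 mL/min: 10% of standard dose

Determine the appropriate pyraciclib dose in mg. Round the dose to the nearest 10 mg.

150 mg

CrCl = (140 − 45) × 76 / (72 × 2.9) = 7220.0 / 208.80 ≈ 34.6 mL/min
CrCl ≈ 35 mL/min → bracket 10–54 mL/min.
50% of 300 mg = 150 mg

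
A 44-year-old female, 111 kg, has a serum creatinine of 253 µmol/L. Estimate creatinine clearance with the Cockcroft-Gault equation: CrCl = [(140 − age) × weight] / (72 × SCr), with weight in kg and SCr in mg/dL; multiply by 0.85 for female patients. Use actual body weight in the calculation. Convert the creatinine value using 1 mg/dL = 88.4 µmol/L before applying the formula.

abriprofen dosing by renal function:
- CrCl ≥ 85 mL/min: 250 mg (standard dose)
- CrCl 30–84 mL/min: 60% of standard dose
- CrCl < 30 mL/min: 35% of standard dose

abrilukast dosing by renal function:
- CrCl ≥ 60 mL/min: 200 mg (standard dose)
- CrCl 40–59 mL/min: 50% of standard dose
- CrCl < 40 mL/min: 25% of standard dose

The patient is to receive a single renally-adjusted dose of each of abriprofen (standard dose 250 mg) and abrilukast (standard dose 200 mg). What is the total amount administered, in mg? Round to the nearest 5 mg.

250 mg

SCr = 253 / 88.4 = 2.862 mg/dL
CrCl = (140 − 44) × 111 / (72 × 2.862) × 0.85 = 10656.0 / 206.06 × 0.85 ≈ 44.0 mL/min
CrCl ≈ 44 mL/min.
abriprofen: 30–84 mL/min → 60% of 250 mg = 150 mg.
abrilukast: 40–59 mL/min → 50% of 200 mg = 100 mg.
Total = 150 + 100 = 250 mg.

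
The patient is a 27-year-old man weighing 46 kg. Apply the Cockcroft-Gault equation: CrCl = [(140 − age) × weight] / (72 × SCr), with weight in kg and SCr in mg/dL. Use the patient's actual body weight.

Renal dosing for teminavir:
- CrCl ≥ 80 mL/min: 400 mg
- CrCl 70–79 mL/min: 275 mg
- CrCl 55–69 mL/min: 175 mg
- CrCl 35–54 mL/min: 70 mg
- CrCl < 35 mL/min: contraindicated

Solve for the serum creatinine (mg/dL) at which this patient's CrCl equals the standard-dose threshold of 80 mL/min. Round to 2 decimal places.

Standard dose requires CrCl ≥ 80 mL/min.
Set (140 − 27) × 46 / (72 × SCr) = 80
SCr = (140 − 27) × 46 / (72 × 80) = 0.902 mg/dL

0.90 mg/dL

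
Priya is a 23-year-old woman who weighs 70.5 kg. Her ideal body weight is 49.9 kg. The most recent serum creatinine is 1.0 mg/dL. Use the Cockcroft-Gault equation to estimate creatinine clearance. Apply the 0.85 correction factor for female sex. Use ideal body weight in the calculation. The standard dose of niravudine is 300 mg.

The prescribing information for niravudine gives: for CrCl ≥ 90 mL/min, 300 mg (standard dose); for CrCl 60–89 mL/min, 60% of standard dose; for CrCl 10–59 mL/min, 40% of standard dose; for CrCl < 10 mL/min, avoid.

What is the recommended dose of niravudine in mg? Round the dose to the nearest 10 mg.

CrCl = (140 − 23) × 49.9 / (72 × 1) × 0.85 = 5838.3 / 72.00 × 0.85 ≈ 68.9 mL/min
CrCl ≈ 69 mL/min → bracket 60–89 mL/min.
60% of 300 mg = 180 mg

180 mg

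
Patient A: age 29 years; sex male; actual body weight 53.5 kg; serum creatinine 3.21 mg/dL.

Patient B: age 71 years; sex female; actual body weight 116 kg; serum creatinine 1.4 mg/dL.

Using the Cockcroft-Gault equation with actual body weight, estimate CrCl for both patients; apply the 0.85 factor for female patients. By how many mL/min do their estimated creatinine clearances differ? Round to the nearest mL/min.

42 mL/min

Patient A: CrCl = (140 − 29) × 53.5 / (72 × 3.21) = 5938.5 / 231.12 ≈ 25.7 mL/min
Patient B: CrCl = (140 − 71) × 116 / (72 × 1.4) × 0.85 = 8004.0 / 100.80 × 0.85 ≈ 67.5 mL/min
|25.7 − 67.5| = 41.8 mL/min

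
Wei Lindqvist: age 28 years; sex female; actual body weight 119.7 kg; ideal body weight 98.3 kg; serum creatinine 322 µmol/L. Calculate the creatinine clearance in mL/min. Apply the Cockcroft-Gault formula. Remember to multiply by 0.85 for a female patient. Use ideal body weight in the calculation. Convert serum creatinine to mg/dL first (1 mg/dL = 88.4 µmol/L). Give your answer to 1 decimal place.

SCr = 322 / 88.4 = 3.643 mg/dL
CrCl = (140 − 28) × 98.3 / (72 × 3.643) × 0.85 = 11009.6 / 262.30 × 0.85 ≈ 35.7 mL/min

35.7 mL/min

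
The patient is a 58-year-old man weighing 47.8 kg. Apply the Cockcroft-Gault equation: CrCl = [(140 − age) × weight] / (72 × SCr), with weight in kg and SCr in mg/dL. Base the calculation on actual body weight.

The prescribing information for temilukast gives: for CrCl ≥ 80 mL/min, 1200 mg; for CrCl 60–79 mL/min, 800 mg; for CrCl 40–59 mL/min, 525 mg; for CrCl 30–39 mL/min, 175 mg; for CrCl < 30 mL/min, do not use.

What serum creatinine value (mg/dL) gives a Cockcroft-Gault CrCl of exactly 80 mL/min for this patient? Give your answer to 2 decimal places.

0.68 mg/dL

Standard dose requires CrCl ≥ 80 mL/min.
Set (140 − 58) × 47.8 / (72 × SCr) = 80
SCr = (140 − 58) × 47.8 / (72 × 80) = 0.680 mg/dL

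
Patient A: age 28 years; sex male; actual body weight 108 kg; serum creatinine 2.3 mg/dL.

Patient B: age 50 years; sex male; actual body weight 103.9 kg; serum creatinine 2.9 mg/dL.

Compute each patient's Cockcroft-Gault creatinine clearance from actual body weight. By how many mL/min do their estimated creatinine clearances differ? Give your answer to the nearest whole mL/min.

Patient A: CrCl = (140 − 28) × 108 / (72 × 2.3) = 12096.0 / 165.60 ≈ 73.0 mL/min
Patient B: CrCl = (140 − 50) × 103.9 / (72 × 2.9) = 9351.0 / 208.80 ≈ 44.8 mL/min
|73.0 − 44.8| = 28.2 mL/min

28 mL/min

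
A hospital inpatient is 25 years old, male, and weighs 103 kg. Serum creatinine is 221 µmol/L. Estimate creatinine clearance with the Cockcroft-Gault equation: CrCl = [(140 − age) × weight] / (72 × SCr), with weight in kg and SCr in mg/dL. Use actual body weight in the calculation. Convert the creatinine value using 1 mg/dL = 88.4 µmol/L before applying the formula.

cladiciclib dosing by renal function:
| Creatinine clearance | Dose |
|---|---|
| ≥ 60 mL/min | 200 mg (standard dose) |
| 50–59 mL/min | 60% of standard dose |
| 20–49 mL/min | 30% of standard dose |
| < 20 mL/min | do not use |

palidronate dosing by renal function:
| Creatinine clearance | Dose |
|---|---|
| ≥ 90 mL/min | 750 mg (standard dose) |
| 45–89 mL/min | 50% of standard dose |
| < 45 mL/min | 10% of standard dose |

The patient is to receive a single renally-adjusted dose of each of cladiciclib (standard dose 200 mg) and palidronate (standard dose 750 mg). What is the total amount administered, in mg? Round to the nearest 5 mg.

SCr = 221 / 88.4 = 2.5 mg/dL
CrCl = (140 − 25) × 103 / (72 × 2.5) = 11845.0 / 180.00 ≈ 65.8 mL/min
CrCl ≈ 66 mL/min.
cladiciclib: ≥ 60 mL/min → 100% of 200 mg = 200 mg.
palidronate: 45–89 mL/min → 50% of 750 mg = 375 mg.
Total = 200 + 375 = 575 mg.

575 mg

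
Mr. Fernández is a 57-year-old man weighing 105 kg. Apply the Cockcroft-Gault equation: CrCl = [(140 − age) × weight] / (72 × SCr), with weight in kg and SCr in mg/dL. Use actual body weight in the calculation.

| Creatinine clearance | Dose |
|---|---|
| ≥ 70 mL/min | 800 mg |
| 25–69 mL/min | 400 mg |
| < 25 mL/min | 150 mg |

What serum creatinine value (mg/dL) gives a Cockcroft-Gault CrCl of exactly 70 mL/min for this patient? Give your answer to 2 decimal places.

Standard dose requires CrCl ≥ 70 mL/min.
Set (140 − 57) × 105 / (72 × SCr) = 70
SCr = (140 − 57) × 105 / (72 × 70) = 1.729 mg/dL

1.73 mg/dL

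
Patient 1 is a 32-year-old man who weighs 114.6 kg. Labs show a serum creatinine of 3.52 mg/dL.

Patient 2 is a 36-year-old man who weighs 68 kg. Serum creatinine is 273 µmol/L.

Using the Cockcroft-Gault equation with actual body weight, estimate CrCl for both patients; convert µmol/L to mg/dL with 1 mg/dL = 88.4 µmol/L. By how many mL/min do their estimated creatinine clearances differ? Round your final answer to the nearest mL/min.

17 mL/min

Patient 1: CrCl = (140 − 32) × 114.6 / (72 × 3.52) = 12376.8 / 253.44 ≈ 48.8 mL/min
Patient 2: SCr = 273 / 88.4 = 3.088 mg/dL
Patient 2: CrCl = (140 − 36) × 68 / (72 × 3.088) = 7072.0 / 222.34 ≈ 31.8 mL/min
|48.8 − 31.8| = 17.0 mL/min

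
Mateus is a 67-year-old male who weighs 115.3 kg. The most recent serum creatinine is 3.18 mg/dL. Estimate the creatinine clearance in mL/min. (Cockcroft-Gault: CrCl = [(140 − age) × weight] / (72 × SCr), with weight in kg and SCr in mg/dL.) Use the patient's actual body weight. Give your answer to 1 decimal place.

CrCl = (140 − 67) × 115.3 / (72 × 3.18) = 8416.9 / 228.96 ≈ 36.8 mL/min

36.8 mL/min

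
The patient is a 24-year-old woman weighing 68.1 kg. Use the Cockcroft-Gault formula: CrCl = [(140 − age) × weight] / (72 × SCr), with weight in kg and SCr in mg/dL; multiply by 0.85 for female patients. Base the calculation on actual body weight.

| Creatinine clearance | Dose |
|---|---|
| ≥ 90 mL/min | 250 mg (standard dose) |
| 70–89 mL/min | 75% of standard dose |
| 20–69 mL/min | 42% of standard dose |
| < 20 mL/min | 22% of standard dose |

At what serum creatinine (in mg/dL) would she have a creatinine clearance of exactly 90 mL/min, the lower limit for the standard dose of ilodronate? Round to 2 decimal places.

Standard dose requires CrCl ≥ 90 mL/min.
Set (140 − 24) × 68.1 × 0.85 / (72 × SCr) = 90
SCr = (140 − 24) × 68.1 × 0.85 / (72 × 90) = 1.036 mg/dL

1.04 mg/dL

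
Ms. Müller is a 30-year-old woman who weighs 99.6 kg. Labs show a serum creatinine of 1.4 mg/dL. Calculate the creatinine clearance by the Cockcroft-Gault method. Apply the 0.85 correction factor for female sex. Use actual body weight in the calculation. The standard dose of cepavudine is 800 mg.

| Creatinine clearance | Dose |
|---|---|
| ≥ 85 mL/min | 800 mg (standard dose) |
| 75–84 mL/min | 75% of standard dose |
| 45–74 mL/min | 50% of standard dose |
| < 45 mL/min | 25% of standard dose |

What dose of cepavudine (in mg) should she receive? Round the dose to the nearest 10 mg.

CrCl = (140 − 30) × 99.6 / (72 × 1.4) × 0.85 = 10956.0 / 100.80 × 0.85 ≈ 92.4 mL/min
CrCl ≈ 92 mL/min → bracket ≥ 85 mL/min.
100% of 800 mg = 800 mg

800 mg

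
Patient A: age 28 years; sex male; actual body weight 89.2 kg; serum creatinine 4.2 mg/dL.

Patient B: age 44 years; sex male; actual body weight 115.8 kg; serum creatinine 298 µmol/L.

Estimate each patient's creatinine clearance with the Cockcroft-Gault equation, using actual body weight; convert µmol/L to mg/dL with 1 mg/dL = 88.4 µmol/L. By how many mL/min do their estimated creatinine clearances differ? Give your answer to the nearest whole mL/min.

Patient A: CrCl = (140 − 28) × 89.2 / (72 × 4.2) = 9990.4 / 302.40 ≈ 33.0 mL/min
Patient B: SCr = 298 / 88.4 = 3.371 mg/dL
Patient B: CrCl = (140 − 44) × 115.8 / (72 × 3.371) = 11116.8 / 242.71 ≈ 45.8 mL/min
|33.0 − 45.8| = 12.8 mL/min

13 mL/min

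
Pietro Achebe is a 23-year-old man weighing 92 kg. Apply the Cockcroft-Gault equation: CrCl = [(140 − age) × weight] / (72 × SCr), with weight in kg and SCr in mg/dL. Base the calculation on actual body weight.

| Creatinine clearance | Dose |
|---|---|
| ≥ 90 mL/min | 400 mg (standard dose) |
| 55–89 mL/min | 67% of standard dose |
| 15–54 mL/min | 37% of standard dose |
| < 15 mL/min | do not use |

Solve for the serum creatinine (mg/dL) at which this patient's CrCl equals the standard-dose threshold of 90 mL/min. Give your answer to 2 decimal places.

1.66 mg/dL

Standard dose requires CrCl ≥ 90 mL/min.
Set (140 − 23) × 92 / (72 × SCr) = 90
SCr = (140 − 23) × 92 / (72 × 90) = 1.661 mg/dL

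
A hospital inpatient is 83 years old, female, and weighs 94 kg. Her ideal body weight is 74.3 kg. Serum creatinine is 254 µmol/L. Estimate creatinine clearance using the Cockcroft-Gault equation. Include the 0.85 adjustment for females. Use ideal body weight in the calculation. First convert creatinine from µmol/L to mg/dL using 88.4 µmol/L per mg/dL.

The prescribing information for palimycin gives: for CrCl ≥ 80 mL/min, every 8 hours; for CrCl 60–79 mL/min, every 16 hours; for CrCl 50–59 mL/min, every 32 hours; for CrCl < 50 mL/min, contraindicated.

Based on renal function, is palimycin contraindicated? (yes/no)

SCr = 254 / 88.4 = 2.873 mg/dL
CrCl = (140 − 83) × 74.3 / (72 × 2.873) × 0.85 = 4235.1 / 206.86 × 0.85 ≈ 17.4 mL/min
CrCl ≈ 17 mL/min, which is < 50 mL/min.

yes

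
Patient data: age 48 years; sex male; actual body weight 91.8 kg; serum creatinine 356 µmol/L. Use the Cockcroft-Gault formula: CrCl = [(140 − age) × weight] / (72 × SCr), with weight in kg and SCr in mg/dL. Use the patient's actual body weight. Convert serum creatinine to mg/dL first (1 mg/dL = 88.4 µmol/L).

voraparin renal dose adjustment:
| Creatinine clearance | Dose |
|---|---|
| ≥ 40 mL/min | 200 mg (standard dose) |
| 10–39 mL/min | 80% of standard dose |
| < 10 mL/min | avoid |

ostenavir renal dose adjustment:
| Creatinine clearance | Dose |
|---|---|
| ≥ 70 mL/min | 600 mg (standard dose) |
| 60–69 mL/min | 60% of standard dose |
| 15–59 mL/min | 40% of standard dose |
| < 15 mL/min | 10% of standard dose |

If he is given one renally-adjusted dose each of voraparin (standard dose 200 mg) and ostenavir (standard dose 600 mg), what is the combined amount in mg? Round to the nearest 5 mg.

SCr = 356 / 88.4 = 4.027 mg/dL
CrCl = (140 − 48) × 91.8 / (72 × 4.027) = 8445.6 / 289.94 ≈ 29.1 mL/min
CrCl ≈ 29 mL/min.
voraparin: 10–39 mL/min → 80% of 200 mg = 160 mg.
ostenavir: 15–59 mL/min → 40% of 600 mg = 240 mg.
Total = 160 + 240 = 400 mg.

400 mg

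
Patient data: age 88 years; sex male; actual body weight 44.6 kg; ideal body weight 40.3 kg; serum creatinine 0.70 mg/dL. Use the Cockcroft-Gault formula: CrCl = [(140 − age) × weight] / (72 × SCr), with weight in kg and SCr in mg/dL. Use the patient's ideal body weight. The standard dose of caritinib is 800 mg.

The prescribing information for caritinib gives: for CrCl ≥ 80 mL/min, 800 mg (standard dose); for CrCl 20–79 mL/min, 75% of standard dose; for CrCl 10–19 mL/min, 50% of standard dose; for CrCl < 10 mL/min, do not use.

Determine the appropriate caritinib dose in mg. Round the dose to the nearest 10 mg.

CrCl = (140 − 88) × 40.3 / (72 × 0.7) = 2095.6 / 50.40 ≈ 41.6 mL/min
CrCl ≈ 42 mL/min → bracket 20–79 mL/min.
75% of 800 mg = 600 mg

600 mg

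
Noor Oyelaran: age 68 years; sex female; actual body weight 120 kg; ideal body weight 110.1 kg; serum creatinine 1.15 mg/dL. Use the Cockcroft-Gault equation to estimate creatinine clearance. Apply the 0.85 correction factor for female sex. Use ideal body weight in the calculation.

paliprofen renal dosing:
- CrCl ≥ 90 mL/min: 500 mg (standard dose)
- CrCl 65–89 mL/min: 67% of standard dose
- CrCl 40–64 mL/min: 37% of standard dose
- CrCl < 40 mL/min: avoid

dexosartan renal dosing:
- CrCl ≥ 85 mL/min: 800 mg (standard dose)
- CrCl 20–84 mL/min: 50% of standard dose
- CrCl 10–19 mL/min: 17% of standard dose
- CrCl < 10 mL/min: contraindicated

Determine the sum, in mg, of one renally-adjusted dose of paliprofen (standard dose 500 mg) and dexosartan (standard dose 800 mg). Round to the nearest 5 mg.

CrCl = (140 − 68) × 110.1 / (72 × 1.15) × 0.85 = 7927.2 / 82.80 × 0.85 ≈ 81.4 mL/min
CrCl ≈ 81 mL/min.
paliprofen: 65–89 mL/min → 67% of 500 mg = 335 mg.
dexosartan: 20–84 mL/min → 50% of 800 mg = 400 mg.
Total = 335 + 400 = 735 mg.

735 mg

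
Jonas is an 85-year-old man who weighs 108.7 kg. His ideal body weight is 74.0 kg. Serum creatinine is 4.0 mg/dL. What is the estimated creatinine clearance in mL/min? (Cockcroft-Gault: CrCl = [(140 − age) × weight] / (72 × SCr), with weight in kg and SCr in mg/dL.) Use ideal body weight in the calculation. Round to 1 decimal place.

CrCl = (140 − 85) × 74 / (72 × 4) = 4070.0 / 288.00 ≈ 14.1 mL/min

14.1 mL/min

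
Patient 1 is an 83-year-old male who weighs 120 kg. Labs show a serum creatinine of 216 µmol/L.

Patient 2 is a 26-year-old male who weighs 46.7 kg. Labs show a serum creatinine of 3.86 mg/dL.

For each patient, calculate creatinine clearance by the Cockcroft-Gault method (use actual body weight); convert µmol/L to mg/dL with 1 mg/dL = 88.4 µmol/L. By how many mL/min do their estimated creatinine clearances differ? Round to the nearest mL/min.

20 mL/min

Patient 1: SCr = 216 / 88.4 = 2.443 mg/dL
Patient 1: CrCl = (140 − 83) × 120 / (72 × 2.443) = 6840.0 / 175.90 ≈ 38.9 mL/min
Patient 2: CrCl = (140 − 26) × 46.7 / (72 × 3.86) = 5323.8 / 277.92 ≈ 19.2 mL/min
|38.9 − 19.2| = 19.7 mL/min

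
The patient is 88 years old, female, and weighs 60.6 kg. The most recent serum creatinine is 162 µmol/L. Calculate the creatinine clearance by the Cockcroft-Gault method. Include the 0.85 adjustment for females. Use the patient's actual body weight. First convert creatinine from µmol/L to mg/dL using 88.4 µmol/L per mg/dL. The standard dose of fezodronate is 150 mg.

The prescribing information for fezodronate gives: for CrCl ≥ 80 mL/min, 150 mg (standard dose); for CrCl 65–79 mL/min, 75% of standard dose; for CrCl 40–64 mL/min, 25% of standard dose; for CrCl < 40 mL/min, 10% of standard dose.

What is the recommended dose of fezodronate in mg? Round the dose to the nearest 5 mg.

15 mg

SCr = 162 / 88.4 = 1.833 mg/dL
CrCl = (140 − 88) × 60.6 / (72 × 1.833) × 0.85 = 3151.2 / 131.98 × 0.85 ≈ 20.3 mL/min
CrCl ≈ 20 mL/min → bracket < 40 mL/min.
10% of 150 mg = 15 mg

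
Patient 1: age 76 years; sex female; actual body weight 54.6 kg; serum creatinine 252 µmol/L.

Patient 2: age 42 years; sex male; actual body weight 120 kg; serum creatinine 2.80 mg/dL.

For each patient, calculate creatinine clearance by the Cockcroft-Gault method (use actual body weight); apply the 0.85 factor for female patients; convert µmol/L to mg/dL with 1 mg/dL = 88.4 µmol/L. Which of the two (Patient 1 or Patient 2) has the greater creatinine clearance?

Patient 2

Patient 1: SCr = 252 / 88.4 = 2.851 mg/dL
Patient 1: CrCl = (140 − 76) × 54.6 / (72 × 2.851) × 0.85 = 3494.4 / 205.27 × 0.85 ≈ 14.5 mL/min
Patient 2: CrCl = (140 − 42) × 120 / (72 × 2.8) = 11760.0 / 201.60 ≈ 58.3 mL/min
14.5 vs 58.3 mL/min → Patient 2 is higher.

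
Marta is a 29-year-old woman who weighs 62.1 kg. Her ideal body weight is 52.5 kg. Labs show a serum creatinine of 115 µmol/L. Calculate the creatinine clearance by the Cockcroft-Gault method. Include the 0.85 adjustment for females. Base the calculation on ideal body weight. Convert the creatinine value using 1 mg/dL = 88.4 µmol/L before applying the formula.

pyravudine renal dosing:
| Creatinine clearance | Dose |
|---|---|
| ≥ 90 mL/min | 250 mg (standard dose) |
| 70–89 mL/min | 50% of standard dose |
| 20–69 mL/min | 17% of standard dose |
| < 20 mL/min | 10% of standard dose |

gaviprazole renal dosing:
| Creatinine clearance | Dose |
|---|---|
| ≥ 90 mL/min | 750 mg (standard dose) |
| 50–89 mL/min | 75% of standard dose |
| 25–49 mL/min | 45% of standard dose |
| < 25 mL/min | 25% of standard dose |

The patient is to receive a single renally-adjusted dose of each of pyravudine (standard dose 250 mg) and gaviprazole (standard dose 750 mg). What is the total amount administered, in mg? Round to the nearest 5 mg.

SCr = 115 / 88.4 = 1.301 mg/dL
CrCl = (140 − 29) × 52.5 / (72 × 1.301) × 0.85 = 5827.5 / 93.67 × 0.85 ≈ 52.9 mL/min
CrCl ≈ 53 mL/min.
pyravudine: 20–69 mL/min → 17% of 250 mg = 42.5 mg.
gaviprazole: 50–89 mL/min → 75% of 750 mg = 562.5 mg.
Total = 42.5 + 562.5 = 605 mg.

605 mg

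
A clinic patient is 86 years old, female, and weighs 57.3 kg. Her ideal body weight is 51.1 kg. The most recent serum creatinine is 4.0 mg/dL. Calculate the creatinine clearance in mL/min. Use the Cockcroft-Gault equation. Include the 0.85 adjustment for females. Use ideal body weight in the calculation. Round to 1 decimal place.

CrCl = (140 − 86) × 51.1 / (72 × 4) × 0.85 = 2759.4 / 288.00 × 0.85 ≈ 8.1 mL/min

8.1 mL/min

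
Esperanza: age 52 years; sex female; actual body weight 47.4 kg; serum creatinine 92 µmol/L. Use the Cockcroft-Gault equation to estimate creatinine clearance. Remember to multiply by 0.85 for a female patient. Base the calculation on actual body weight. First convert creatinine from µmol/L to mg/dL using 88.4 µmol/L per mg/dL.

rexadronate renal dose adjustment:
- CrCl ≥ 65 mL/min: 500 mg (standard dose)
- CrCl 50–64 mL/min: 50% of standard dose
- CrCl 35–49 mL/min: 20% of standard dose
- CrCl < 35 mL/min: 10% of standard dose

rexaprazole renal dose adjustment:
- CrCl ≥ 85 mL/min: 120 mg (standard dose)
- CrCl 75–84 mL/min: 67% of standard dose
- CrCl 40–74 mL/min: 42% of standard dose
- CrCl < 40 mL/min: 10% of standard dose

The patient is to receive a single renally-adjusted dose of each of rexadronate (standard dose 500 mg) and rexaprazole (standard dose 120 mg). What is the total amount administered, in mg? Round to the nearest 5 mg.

150 mg

SCr = 92 / 88.4 = 1.041 mg/dL
CrCl = (140 − 52) × 47.4 / (72 × 1.041) × 0.85 = 4171.2 / 74.95 × 0.85 ≈ 47.3 mL/min
CrCl ≈ 47 mL/min.
rexadronate: 35–49 mL/min → 20% of 500 mg = 100 mg.
rexaprazole: 40–74 mL/min → 42% of 120 mg = 50.4 mg.
Total = 100 + 50.4 = 150.4 mg.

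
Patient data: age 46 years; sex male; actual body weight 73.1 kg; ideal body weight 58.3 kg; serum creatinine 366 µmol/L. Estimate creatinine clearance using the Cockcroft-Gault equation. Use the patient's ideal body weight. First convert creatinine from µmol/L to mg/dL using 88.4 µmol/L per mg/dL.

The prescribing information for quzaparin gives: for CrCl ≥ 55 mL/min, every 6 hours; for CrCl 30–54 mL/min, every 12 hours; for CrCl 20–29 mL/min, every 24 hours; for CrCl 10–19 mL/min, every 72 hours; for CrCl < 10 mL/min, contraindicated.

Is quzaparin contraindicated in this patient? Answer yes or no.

SCr = 366 / 88.4 = 4.14 mg/dL
CrCl = (140 − 46) × 58.3 / (72 × 4.14) = 5480.2 / 298.08 ≈ 18.4 mL/min
CrCl ≈ 18 mL/min, which is ≥ 10 mL/min.

no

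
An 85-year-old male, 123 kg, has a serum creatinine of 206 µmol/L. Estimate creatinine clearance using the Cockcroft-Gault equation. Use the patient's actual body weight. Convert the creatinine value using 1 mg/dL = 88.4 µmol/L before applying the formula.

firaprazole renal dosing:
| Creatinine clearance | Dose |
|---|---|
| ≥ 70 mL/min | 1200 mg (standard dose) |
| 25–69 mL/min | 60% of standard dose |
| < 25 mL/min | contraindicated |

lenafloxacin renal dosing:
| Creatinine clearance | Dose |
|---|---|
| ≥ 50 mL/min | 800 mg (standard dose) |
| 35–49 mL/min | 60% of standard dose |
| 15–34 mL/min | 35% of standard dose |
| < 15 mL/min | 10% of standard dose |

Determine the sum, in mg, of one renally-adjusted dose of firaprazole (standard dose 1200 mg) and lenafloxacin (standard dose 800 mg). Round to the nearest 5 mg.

SCr = 206 / 88.4 = 2.33 mg/dL
CrCl = (140 − 85) × 123 / (72 × 2.33) = 6765.0 / 167.76 ≈ 40.3 mL/min
CrCl ≈ 40 mL/min.
firaprazole: 25–69 mL/min → 60% of 1200 mg = 720 mg.
lenafloxacin: 35–49 mL/min → 60% of 800 mg = 480 mg.
Total = 720 + 480 = 1200 mg.

1200 mg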